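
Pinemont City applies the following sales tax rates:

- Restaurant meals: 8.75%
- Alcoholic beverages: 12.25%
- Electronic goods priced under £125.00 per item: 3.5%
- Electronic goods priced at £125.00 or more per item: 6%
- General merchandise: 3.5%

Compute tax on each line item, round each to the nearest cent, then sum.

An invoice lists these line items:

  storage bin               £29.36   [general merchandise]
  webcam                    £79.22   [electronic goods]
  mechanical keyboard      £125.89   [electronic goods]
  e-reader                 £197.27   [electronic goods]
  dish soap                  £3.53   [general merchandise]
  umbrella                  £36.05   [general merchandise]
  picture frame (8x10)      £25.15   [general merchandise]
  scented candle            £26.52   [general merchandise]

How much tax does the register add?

Storage bin £29.36: general merchandise → 3.5% → £1.03
Webcam £79.22: electronic goods, under £125.00 → 3.5% → £2.77
Mechanical keyboard £125.89: electronic goods, £125.00 or more → 6% → £7.55
E-reader £197.27: electronic goods, £125.00 or more → 6% → £11.84
Dish soap £3.53: general merchandise → 3.5% → £0.12
Umbrella £36.05: general merchandise → 3.5% → £1.26
Picture frame (8x10) £25.15: general merchandise → 3.5% → £0.88
Scented candle £26.52: general merchandise → 3.5% → £0.93
Total tax = £1.03 + £2.77 + £7.55 + £11.84 + £0.12 + £1.26 + £0.88 + £0.93 = £26.38

£26.38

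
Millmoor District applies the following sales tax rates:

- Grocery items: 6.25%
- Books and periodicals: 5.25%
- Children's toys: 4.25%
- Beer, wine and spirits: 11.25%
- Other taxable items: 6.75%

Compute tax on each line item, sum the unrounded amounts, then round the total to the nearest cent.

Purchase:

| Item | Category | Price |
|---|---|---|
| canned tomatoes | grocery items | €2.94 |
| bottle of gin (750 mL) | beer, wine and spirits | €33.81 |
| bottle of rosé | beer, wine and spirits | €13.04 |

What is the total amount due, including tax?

€55.24

Canned tomatoes €2.94: grocery items → 6.25% → €0.18375
Bottle of gin (750 mL) €33.81: beer, wine and spirits → 11.25% → €3.803625
Bottle of rosé €13.04: beer, wine and spirits → 11.25% → €1.467
Subtotal = €49.79; unrounded tax = €5.454375 → €5.45; total due = €55.24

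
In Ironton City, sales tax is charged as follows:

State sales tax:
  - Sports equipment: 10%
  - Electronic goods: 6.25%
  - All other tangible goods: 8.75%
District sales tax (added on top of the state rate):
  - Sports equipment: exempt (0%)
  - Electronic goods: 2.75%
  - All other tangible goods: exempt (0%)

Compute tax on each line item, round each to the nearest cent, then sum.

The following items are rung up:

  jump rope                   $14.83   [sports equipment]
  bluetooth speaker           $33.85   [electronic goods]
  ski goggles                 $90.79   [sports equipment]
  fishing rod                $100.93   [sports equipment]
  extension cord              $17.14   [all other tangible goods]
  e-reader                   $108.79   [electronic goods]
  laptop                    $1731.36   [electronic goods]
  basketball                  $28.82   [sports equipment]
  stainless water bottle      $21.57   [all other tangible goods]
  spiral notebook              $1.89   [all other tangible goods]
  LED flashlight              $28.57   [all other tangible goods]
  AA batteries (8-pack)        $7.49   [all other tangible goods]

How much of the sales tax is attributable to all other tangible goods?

$6.72

Extension cord $17.14: all other tangible goods → 8.75% + 0% district = 8.75% → $1.50
Stainless water bottle $21.57: all other tangible goods → 8.75% + 0% district = 8.75% → $1.89
Spiral notebook $1.89: all other tangible goods → 8.75% + 0% district = 8.75% → $0.17
LED flashlight $28.57: all other tangible goods → 8.75% + 0% district = 8.75% → $2.50
AA batteries (8-pack) $7.49: all other tangible goods → 8.75% + 0% district = 8.75% → $0.66
Tax on all other tangible goods = $1.50 + $1.89 + $0.17 + $2.50 + $0.66 = $6.72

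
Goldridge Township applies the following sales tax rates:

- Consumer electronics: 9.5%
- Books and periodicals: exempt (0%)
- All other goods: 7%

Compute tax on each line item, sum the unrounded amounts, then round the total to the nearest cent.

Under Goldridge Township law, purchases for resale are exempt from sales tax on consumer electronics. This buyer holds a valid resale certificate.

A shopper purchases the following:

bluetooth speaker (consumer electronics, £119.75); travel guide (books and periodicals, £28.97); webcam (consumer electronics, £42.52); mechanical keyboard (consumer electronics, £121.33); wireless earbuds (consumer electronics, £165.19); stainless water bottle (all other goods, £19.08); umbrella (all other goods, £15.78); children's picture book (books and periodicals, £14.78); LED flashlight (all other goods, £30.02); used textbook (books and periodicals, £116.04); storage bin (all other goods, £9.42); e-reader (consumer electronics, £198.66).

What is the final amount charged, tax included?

£886.74

Bluetooth speaker £119.75: consumer electronics, buyer-exempt → 0% → £0.00
Travel guide £28.97: books and periodicals → 0% → £0.00
Webcam £42.52: consumer electronics, buyer-exempt → 0% → £0.00
Mechanical keyboard £121.33: consumer electronics, buyer-exempt → 0% → £0.00
Wireless earbuds £165.19: consumer electronics, buyer-exempt → 0% → £0.00
Stainless water bottle £19.08: all other goods → 7% → £1.3356
Umbrella £15.78: all other goods → 7% → £1.1046
Children's picture book £14.78: books and periodicals → 0% → £0.00
LED flashlight £30.02: all other goods → 7% → £2.1014
Used textbook £116.04: books and periodicals → 0% → £0.00
Storage bin £9.42: all other goods → 7% → £0.6594
E-reader £198.66: consumer electronics, buyer-exempt → 0% → £0.00
Subtotal = £881.54; unrounded tax = £5.201 → £5.20; total due = £886.74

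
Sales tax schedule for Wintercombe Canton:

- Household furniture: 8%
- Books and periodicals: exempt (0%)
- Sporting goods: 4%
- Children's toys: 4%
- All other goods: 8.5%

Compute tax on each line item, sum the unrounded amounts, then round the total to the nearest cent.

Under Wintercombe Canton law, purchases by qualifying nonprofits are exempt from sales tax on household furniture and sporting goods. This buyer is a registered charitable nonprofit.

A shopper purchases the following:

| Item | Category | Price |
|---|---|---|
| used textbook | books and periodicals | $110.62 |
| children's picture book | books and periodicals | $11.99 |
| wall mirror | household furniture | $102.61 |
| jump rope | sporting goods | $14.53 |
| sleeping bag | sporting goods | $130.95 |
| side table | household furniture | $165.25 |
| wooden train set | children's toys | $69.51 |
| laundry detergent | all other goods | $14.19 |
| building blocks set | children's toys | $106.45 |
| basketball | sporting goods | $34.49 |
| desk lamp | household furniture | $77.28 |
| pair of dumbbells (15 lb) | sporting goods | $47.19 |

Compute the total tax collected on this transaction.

$8.24

Used textbook $110.62: books and periodicals → 0% → $0.00
Children's picture book $11.99: books and periodicals → 0% → $0.00
Wall mirror $102.61: household furniture, buyer-exempt → 0% → $0.00
Jump rope $14.53: sporting goods, buyer-exempt → 0% → $0.00
Sleeping bag $130.95: sporting goods, buyer-exempt → 0% → $0.00
Side table $165.25: household furniture, buyer-exempt → 0% → $0.00
Wooden train set $69.51: children's toys → 4% → $2.7804
Laundry detergent $14.19: all other goods → 8.5% → $1.20615
Building blocks set $106.45: children's toys → 4% → $4.258
Basketball $34.49: sporting goods, buyer-exempt → 0% → $0.00
Desk lamp $77.28: household furniture, buyer-exempt → 0% → $0.00
Pair of dumbbells (15 lb) $47.19: sporting goods, buyer-exempt → 0% → $0.00
Unrounded tax sum = $8.24455 → $8.24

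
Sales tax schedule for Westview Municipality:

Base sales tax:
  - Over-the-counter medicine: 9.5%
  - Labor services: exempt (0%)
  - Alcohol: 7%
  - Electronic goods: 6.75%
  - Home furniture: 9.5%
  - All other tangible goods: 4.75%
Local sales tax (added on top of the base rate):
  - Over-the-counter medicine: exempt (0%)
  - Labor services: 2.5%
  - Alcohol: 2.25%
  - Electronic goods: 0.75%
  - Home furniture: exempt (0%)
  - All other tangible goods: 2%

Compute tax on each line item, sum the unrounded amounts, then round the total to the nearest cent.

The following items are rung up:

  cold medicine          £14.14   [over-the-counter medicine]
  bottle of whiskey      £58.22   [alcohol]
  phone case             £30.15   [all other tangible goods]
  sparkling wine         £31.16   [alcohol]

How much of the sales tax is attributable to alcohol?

Bottle of whiskey £58.22: alcohol → 7% + 2.25% local = 9.25% → £5.38535
Sparkling wine £31.16: alcohol → 7% + 2.25% local = 9.25% → £2.8823
Tax on alcohol: unrounded sum = £8.26765 → £8.27

£8.27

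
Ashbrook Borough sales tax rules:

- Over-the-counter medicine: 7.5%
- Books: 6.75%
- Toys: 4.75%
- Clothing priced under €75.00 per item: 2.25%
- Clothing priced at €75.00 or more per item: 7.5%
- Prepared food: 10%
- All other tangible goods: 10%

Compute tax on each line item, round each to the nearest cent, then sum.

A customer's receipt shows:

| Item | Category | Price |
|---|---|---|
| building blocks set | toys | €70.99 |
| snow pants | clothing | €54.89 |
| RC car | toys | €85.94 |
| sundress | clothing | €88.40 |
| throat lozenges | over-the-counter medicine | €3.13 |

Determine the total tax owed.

Building blocks set €70.99: toys → 4.75% → €3.37
Snow pants €54.89: clothing, under €75.00 → 2.25% → €1.24
RC car €85.94: toys → 4.75% → €4.08
Sundress €88.40: clothing, €75.00 or more → 7.5% → €6.63
Throat lozenges €3.13: over-the-counter medicine → 7.5% → €0.23
Total tax = €3.37 + €1.24 + €4.08 + €6.63 + €0.23 = €15.55

€15.55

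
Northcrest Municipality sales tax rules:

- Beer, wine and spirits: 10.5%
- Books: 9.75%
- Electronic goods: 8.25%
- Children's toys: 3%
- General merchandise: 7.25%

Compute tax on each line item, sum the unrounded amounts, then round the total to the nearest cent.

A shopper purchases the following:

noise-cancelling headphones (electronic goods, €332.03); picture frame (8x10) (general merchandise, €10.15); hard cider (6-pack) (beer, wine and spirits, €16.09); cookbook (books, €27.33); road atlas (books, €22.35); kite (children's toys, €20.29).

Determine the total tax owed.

Noise-cancelling headphones €332.03: electronic goods → 8.25% → €27.392475
Picture frame (8x10) €10.15: general merchandise → 7.25% → €0.735875
Hard cider (6-pack) €16.09: beer, wine and spirits → 10.5% → €1.68945
Cookbook €27.33: books → 9.75% → €2.664675
Road atlas €22.35: books → 9.75% → €2.179125
Kite €20.29: children's toys → 3% → €0.6087
Unrounded tax sum = €35.2703 → €35.27

€35.27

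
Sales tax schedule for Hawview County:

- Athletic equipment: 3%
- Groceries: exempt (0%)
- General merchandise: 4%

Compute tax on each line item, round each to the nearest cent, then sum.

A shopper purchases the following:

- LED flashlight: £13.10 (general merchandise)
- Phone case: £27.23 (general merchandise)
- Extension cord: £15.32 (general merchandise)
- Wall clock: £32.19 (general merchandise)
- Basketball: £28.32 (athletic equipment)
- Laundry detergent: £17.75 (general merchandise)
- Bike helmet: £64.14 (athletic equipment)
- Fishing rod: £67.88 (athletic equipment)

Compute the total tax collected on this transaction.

LED flashlight £13.10: general merchandise → 4% → £0.52
Phone case £27.23: general merchandise → 4% → £1.09
Extension cord £15.32: general merchandise → 4% → £0.61
Wall clock £32.19: general merchandise → 4% → £1.29
Basketball £28.32: athletic equipment → 3% → £0.85
Laundry detergent £17.75: general merchandise → 4% → £0.71
Bike helmet £64.14: athletic equipment → 3% → £1.92
Fishing rod £67.88: athletic equipment → 3% → £2.04
Total tax = £0.52 + £1.09 + £0.61 + £1.29 + £0.85 + £0.71 + £1.92 + £2.04 = £9.03

£9.03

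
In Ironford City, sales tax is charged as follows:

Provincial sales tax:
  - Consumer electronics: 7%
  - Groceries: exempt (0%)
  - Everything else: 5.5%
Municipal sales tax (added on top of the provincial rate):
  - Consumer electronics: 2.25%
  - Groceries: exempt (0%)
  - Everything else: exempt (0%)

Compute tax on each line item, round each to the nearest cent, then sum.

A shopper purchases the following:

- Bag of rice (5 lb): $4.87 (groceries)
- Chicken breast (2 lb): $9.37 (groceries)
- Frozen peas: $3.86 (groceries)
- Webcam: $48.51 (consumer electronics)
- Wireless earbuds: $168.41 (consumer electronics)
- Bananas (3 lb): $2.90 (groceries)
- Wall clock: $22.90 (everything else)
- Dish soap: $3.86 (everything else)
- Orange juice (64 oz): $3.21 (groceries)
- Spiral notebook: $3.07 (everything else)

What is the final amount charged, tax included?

$292.67

Bag of rice (5 lb) $4.87: groceries → 0% + 0% municipal = 0% → $0.00
Chicken breast (2 lb) $9.37: groceries → 0% + 0% municipal = 0% → $0.00
Frozen peas $3.86: groceries → 0% + 0% municipal = 0% → $0.00
Webcam $48.51: consumer electronics → 7% + 2.25% municipal = 9.25% → $4.49
Wireless earbuds $168.41: consumer electronics → 7% + 2.25% municipal = 9.25% → $15.58
Bananas (3 lb) $2.90: groceries → 0% + 0% municipal = 0% → $0.00
Wall clock $22.90: everything else → 5.5% + 0% municipal = 5.5% → $1.26
Dish soap $3.86: everything else → 5.5% + 0% municipal = 5.5% → $0.21
Orange juice (64 oz) $3.21: groceries → 0% + 0% municipal = 0% → $0.00
Spiral notebook $3.07: everything else → 5.5% + 0% municipal = 5.5% → $0.17
Subtotal = $270.96; tax = $21.71; total due = $292.67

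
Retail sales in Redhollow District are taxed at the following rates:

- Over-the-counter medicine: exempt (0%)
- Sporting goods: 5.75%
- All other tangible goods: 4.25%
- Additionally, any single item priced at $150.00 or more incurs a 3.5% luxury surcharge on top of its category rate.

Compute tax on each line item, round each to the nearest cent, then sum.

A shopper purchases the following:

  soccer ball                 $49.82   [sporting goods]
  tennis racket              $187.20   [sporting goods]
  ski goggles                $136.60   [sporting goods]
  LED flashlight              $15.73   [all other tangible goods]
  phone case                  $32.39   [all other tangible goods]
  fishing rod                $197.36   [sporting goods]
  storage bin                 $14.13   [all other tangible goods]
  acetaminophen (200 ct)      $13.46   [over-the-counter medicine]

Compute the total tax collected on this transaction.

Soccer ball $49.82: sporting goods → 5.75% → $2.86
Tennis racket $187.20: sporting goods → 5.75% + 3.5% surcharge = 9.25% → $17.32
Ski goggles $136.60: sporting goods → 5.75% → $7.85
LED flashlight $15.73: all other tangible goods → 4.25% → $0.67
Phone case $32.39: all other tangible goods → 4.25% → $1.38
Fishing rod $197.36: sporting goods → 5.75% + 3.5% surcharge = 9.25% → $18.26
Storage bin $14.13: all other tangible goods → 4.25% → $0.60
Acetaminophen (200 ct) $13.46: over-the-counter medicine → 0% → $0.00
Total tax = $2.86 + $17.32 + $7.85 + $0.67 + $1.38 + $18.26 + $0.60 = $48.94

$48.94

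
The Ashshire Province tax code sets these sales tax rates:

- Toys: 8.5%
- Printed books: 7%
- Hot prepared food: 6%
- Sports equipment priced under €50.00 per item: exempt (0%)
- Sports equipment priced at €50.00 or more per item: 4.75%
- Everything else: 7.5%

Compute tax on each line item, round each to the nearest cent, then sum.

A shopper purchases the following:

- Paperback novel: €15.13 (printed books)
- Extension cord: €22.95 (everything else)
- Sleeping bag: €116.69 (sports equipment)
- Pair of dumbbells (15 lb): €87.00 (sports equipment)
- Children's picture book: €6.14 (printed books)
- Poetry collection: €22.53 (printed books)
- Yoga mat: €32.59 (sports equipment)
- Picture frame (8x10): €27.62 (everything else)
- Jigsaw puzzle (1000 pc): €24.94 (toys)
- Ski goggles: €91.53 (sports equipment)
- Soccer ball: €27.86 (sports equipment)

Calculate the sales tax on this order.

Paperback novel €15.13: printed books → 7% → €1.06
Extension cord €22.95: everything else → 7.5% → €1.72
Sleeping bag €116.69: sports equipment, €50.00 or more → 4.75% → €5.54
Pair of dumbbells (15 lb) €87.00: sports equipment, €50.00 or more → 4.75% → €4.13
Children's picture book €6.14: printed books → 7% → €0.43
Poetry collection €22.53: printed books → 7% → €1.58
Yoga mat €32.59: sports equipment, under €50.00 → 0% → €0.00
Picture frame (8x10) €27.62: everything else → 7.5% → €2.07
Jigsaw puzzle (1000 pc) €24.94: toys → 8.5% → €2.12
Ski goggles €91.53: sports equipment, €50.00 or more → 4.75% → €4.35
Soccer ball €27.86: sports equipment, under €50.00 → 0% → €0.00
Total tax = €1.06 + €1.72 + €5.54 + €4.13 + €0.43 + €1.58 + €2.07 + €2.12 + €4.35 = €23.00

€23.00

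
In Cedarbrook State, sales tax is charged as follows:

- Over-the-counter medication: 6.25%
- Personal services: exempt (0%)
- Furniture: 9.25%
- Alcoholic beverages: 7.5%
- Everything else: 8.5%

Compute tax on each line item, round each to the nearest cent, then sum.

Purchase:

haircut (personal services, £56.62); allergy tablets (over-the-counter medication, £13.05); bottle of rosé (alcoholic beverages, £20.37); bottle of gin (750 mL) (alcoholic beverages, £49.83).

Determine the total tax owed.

Haircut £56.62: personal services → 0% → £0.00
Allergy tablets £13.05: over-the-counter medication → 6.25% → £0.82
Bottle of rosé £20.37: alcoholic beverages → 7.5% → £1.53
Bottle of gin (750 mL) £49.83: alcoholic beverages → 7.5% → £3.74
Total tax = £0.82 + £1.53 + £3.74 = £6.09

£6.09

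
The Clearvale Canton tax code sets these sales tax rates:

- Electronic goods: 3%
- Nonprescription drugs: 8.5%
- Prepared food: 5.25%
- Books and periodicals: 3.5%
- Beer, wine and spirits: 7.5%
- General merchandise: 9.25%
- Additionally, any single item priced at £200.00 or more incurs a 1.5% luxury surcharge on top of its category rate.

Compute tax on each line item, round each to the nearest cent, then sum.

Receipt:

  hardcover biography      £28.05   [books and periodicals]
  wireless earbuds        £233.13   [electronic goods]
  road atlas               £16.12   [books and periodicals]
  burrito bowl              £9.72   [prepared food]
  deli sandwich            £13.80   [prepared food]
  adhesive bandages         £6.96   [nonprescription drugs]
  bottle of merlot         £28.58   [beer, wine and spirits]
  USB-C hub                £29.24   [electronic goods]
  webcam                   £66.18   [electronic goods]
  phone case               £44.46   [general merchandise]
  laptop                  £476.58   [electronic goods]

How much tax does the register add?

£44.42

Hardcover biography £28.05: books and periodicals → 3.5% → £0.98
Wireless earbuds £233.13: electronic goods → 3% + 1.5% surcharge = 4.5% → £10.49
Road atlas £16.12: books and periodicals → 3.5% → £0.56
Burrito bowl £9.72: prepared food → 5.25% → £0.51
Deli sandwich £13.80: prepared food → 5.25% → £0.72
Adhesive bandages £6.96: nonprescription drugs → 8.5% → £0.59
Bottle of merlot £28.58: beer, wine and spirits → 7.5% → £2.14
USB-C hub £29.24: electronic goods → 3% → £0.88
Webcam £66.18: electronic goods → 3% → £1.99
Phone case £44.46: general merchandise → 9.25% → £4.11
Laptop £476.58: electronic goods → 3% + 1.5% surcharge = 4.5% → £21.45
Total tax = £0.98 + £10.49 + £0.56 + £0.51 + £0.72 + £0.59 + £2.14 + £0.88 + £1.99 + £4.11 + £21.45 = £44.42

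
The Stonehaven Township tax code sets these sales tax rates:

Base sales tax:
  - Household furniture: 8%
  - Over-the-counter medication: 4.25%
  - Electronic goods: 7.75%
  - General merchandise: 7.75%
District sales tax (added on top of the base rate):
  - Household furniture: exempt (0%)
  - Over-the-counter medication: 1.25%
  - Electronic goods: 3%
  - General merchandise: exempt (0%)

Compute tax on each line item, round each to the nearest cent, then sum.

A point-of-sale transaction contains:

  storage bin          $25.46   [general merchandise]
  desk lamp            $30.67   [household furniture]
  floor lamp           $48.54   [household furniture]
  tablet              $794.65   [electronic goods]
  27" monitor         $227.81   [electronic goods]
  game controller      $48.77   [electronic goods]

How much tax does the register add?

$123.45

Storage bin $25.46: general merchandise → 7.75% + 0% district = 7.75% → $1.97
Desk lamp $30.67: household furniture → 8% + 0% district = 8% → $2.45
Floor lamp $48.54: household furniture → 8% + 0% district = 8% → $3.88
Tablet $794.65: electronic goods → 7.75% + 3% district = 10.75% → $85.42
27" monitor $227.81: electronic goods → 7.75% + 3% district = 10.75% → $24.49
Game controller $48.77: electronic goods → 7.75% + 3% district = 10.75% → $5.24
Total tax = $1.97 + $2.45 + $3.88 + $85.42 + $24.49 + $5.24 = $123.45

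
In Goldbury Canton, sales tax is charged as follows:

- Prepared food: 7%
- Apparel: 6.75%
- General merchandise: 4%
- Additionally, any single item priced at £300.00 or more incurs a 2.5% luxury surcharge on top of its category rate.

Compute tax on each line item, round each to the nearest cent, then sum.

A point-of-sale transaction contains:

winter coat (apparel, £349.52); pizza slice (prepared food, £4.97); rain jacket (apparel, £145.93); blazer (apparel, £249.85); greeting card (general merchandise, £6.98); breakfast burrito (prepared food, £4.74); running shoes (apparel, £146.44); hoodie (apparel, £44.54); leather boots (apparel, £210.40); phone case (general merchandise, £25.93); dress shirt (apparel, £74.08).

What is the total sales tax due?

Winter coat £349.52: apparel → 6.75% + 2.5% surcharge = 9.25% → £32.33
Pizza slice £4.97: prepared food → 7% → £0.35
Rain jacket £145.93: apparel → 6.75% → £9.85
Blazer £249.85: apparel → 6.75% → £16.86
Greeting card £6.98: general merchandise → 4% → £0.28
Breakfast burrito £4.74: prepared food → 7% → £0.33
Running shoes £146.44: apparel → 6.75% → £9.88
Hoodie £44.54: apparel → 6.75% → £3.01
Leather boots £210.40: apparel → 6.75% → £14.20
Phone case £25.93: general merchandise → 4% → £1.04
Dress shirt £74.08: apparel → 6.75% → £5.00
Total tax = £32.33 + £0.35 + £9.85 + £16.86 + £0.28 + £0.33 + £9.88 + £3.01 + £14.20 + £1.04 + £5.00 = £93.13

£93.13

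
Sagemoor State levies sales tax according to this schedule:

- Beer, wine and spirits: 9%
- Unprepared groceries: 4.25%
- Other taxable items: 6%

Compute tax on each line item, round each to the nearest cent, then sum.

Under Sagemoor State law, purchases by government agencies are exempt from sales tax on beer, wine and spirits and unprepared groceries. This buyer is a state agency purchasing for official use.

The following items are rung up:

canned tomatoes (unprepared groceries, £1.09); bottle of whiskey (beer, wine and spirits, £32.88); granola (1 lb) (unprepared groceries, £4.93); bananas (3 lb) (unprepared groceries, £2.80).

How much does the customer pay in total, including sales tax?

£41.70

Canned tomatoes £1.09: unprepared groceries, buyer-exempt → 0% → £0.00
Bottle of whiskey £32.88: beer, wine and spirits, buyer-exempt → 0% → £0.00
Granola (1 lb) £4.93: unprepared groceries, buyer-exempt → 0% → £0.00
Bananas (3 lb) £2.80: unprepared groceries, buyer-exempt → 0% → £0.00
Subtotal = £41.70; tax = £0.00; total due = £41.70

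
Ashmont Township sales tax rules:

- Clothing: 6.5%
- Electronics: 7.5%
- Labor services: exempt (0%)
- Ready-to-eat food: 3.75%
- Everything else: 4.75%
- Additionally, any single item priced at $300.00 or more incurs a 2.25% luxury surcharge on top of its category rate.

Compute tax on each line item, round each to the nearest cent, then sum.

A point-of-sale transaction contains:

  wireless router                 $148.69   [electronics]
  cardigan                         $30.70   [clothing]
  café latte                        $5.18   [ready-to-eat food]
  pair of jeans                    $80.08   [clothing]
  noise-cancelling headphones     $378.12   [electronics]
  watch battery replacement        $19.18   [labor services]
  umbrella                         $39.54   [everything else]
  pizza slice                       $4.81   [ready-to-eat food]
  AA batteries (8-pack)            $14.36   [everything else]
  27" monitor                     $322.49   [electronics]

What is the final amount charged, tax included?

$1132.75

Wireless router $148.69: electronics → 7.5% → $11.15
Cardigan $30.70: clothing → 6.5% → $2.00
Café latte $5.18: ready-to-eat food → 3.75% → $0.19
Pair of jeans $80.08: clothing → 6.5% → $5.21
Noise-cancelling headphones $378.12: electronics → 7.5% + 2.25% surcharge = 9.75% → $36.87
Watch battery replacement $19.18: labor services → 0% → $0.00
Umbrella $39.54: everything else → 4.75% → $1.88
Pizza slice $4.81: ready-to-eat food → 3.75% → $0.18
AA batteries (8-pack) $14.36: everything else → 4.75% → $0.68
27" monitor $322.49: electronics → 7.5% + 2.25% surcharge = 9.75% → $31.44
Subtotal = $1043.15; tax = $89.60; total due = $1132.75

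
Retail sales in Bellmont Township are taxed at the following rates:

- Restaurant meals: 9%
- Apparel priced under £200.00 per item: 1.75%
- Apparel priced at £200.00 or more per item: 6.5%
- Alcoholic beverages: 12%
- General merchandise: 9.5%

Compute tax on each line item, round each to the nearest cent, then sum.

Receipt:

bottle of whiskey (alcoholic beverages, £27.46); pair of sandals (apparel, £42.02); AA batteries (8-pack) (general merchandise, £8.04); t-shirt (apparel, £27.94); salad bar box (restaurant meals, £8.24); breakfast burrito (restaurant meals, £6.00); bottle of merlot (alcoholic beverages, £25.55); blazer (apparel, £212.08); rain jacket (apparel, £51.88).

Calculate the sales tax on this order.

£24.34

Bottle of whiskey £27.46: alcoholic beverages → 12% → £3.30
Pair of sandals £42.02: apparel, under £200.00 → 1.75% → £0.74
AA batteries (8-pack) £8.04: general merchandise → 9.5% → £0.76
T-shirt £27.94: apparel, under £200.00 → 1.75% → £0.49
Salad bar box £8.24: restaurant meals → 9% → £0.74
Breakfast burrito £6.00: restaurant meals → 9% → £0.54
Bottle of merlot £25.55: alcoholic beverages → 12% → £3.07
Blazer £212.08: apparel, £200.00 or more → 6.5% → £13.79
Rain jacket £51.88: apparel, under £200.00 → 1.75% → £0.91
Total tax = £3.30 + £0.74 + £0.76 + £0.49 + £0.74 + £0.54 + £3.07 + £13.79 + £0.91 = £24.34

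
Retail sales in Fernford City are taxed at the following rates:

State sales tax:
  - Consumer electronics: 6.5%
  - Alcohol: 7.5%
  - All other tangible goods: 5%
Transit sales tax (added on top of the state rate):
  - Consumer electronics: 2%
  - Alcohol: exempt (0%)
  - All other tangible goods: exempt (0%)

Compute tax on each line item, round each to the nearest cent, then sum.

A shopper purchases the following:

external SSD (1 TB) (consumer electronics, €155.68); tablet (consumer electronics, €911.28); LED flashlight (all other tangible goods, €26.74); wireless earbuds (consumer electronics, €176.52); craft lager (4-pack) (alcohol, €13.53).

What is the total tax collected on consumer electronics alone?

External SSD (1 TB) €155.68: consumer electronics → 6.5% + 2% transit = 8.5% → €13.23
Tablet €911.28: consumer electronics → 6.5% + 2% transit = 8.5% → €77.46
Wireless earbuds €176.52: consumer electronics → 6.5% + 2% transit = 8.5% → €15.00
Tax on consumer electronics = €13.23 + €77.46 + €15.00 = €105.69

€105.69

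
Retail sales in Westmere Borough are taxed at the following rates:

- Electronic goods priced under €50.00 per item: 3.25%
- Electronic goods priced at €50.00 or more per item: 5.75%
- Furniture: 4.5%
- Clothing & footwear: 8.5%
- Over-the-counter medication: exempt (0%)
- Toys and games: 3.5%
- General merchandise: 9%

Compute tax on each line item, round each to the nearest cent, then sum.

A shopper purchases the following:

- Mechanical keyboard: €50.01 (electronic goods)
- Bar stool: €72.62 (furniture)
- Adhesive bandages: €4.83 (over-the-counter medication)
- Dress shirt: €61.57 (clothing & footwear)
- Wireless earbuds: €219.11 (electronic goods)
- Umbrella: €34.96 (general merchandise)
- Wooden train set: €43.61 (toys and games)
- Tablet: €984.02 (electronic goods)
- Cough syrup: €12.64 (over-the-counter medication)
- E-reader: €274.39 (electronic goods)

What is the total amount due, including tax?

€1858.78

Mechanical keyboard €50.01: electronic goods, €50.00 or more → 5.75% → €2.88
Bar stool €72.62: furniture → 4.5% → €3.27
Adhesive bandages €4.83: over-the-counter medication → 0% → €0.00
Dress shirt €61.57: clothing & footwear → 8.5% → €5.23
Wireless earbuds €219.11: electronic goods, €50.00 or more → 5.75% → €12.60
Umbrella €34.96: general merchandise → 9% → €3.15
Wooden train set €43.61: toys and games → 3.5% → €1.53
Tablet €984.02: electronic goods, €50.00 or more → 5.75% → €56.58
Cough syrup €12.64: over-the-counter medication → 0% → €0.00
E-reader €274.39: electronic goods, €50.00 or more → 5.75% → €15.78
Subtotal = €1757.76; tax = €101.02; total due = €1858.78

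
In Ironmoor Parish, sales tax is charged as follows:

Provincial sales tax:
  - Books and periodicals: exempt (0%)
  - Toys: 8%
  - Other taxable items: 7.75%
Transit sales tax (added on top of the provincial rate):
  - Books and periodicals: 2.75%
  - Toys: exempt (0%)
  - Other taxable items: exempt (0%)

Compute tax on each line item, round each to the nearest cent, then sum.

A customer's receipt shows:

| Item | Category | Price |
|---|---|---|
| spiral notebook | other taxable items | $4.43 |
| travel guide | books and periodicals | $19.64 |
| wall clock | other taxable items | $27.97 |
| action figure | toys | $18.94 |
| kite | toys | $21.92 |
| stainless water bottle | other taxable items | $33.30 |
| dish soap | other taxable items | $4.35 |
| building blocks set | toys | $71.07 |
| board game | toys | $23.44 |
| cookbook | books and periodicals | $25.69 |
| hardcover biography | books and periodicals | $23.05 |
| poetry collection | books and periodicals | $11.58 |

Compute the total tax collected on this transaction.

Spiral notebook $4.43: other taxable items → 7.75% + 0% transit = 7.75% → $0.34
Travel guide $19.64: books and periodicals → 0% + 2.75% transit = 2.75% → $0.54
Wall clock $27.97: other taxable items → 7.75% + 0% transit = 7.75% → $2.17
Action figure $18.94: toys → 8% + 0% transit = 8% → $1.52
Kite $21.92: toys → 8% + 0% transit = 8% → $1.75
Stainless water bottle $33.30: other taxable items → 7.75% + 0% transit = 7.75% → $2.58
Dish soap $4.35: other taxable items → 7.75% + 0% transit = 7.75% → $0.34
Building blocks set $71.07: toys → 8% + 0% transit = 8% → $5.69
Board game $23.44: toys → 8% + 0% transit = 8% → $1.88
Cookbook $25.69: books and periodicals → 0% + 2.75% transit = 2.75% → $0.71
Hardcover biography $23.05: books and periodicals → 0% + 2.75% transit = 2.75% → $0.63
Poetry collection $11.58: books and periodicals → 0% + 2.75% transit = 2.75% → $0.32
Total tax = $0.34 + $0.54 + $2.17 + $1.52 + $1.75 + $2.58 + $0.34 + $5.69 + $1.88 + $0.71 + $0.63 + $0.32 = $18.47

$18.47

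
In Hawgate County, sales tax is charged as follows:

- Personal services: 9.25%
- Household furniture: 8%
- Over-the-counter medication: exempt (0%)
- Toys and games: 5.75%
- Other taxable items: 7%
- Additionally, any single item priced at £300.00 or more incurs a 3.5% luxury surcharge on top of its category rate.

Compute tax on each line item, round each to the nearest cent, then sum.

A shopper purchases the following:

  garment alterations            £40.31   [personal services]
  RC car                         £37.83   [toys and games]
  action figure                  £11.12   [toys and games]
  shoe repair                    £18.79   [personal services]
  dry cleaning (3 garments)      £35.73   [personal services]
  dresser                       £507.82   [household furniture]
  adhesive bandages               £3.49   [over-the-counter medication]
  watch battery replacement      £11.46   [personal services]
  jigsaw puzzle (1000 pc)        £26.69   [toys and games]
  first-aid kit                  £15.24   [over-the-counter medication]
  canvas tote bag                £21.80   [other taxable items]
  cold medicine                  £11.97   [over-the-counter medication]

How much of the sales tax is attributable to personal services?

Garment alterations £40.31: personal services → 9.25% → £3.73
Shoe repair £18.79: personal services → 9.25% → £1.74
Dry cleaning (3 garments) £35.73: personal services → 9.25% → £3.31
Watch battery replacement £11.46: personal services → 9.25% → £1.06
Tax on personal services = £3.73 + £1.74 + £3.31 + £1.06 = £9.84

£9.84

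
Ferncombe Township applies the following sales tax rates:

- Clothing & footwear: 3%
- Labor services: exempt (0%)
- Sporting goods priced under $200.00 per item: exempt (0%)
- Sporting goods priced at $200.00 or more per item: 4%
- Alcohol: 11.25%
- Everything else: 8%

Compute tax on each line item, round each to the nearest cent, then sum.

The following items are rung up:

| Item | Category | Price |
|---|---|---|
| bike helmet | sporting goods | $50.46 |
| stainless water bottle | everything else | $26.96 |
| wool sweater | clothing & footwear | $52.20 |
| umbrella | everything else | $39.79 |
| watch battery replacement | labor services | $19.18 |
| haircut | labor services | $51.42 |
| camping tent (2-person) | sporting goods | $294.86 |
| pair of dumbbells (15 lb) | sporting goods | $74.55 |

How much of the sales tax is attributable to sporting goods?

$11.79

Bike helmet $50.46: sporting goods, under $200.00 → 0% → $0.00
Camping tent (2-person) $294.86: sporting goods, $200.00 or more → 4% → $11.79
Pair of dumbbells (15 lb) $74.55: sporting goods, under $200.00 → 0% → $0.00
Tax on sporting goods = $0.00 + $11.79 + $0.00 = $11.79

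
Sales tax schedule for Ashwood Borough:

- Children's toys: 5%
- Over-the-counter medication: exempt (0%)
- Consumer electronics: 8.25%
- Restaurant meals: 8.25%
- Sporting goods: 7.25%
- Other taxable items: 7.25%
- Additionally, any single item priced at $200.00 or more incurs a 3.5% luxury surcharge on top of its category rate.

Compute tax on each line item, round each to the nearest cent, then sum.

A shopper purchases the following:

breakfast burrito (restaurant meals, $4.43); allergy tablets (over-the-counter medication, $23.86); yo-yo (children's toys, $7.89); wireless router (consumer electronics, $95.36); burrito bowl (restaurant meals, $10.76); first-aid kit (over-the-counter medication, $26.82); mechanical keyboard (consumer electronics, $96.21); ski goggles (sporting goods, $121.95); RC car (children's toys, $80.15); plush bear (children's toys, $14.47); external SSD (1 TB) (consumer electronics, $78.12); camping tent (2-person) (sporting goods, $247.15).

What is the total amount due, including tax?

Breakfast burrito $4.43: restaurant meals → 8.25% → $0.37
Allergy tablets $23.86: over-the-counter medication → 0% → $0.00
Yo-yo $7.89: children's toys → 5% → $0.39
Wireless router $95.36: consumer electronics → 8.25% → $7.87
Burrito bowl $10.76: restaurant meals → 8.25% → $0.89
First-aid kit $26.82: over-the-counter medication → 0% → $0.00
Mechanical keyboard $96.21: consumer electronics → 8.25% → $7.94
Ski goggles $121.95: sporting goods → 7.25% → $8.84
RC car $80.15: children's toys → 5% → $4.01
Plush bear $14.47: children's toys → 5% → $0.72
External SSD (1 TB) $78.12: consumer electronics → 8.25% → $6.44
Camping tent (2-person) $247.15: sporting goods → 7.25% + 3.5% surcharge = 10.75% → $26.57
Subtotal = $807.17; tax = $64.04; total due = $871.21

$871.21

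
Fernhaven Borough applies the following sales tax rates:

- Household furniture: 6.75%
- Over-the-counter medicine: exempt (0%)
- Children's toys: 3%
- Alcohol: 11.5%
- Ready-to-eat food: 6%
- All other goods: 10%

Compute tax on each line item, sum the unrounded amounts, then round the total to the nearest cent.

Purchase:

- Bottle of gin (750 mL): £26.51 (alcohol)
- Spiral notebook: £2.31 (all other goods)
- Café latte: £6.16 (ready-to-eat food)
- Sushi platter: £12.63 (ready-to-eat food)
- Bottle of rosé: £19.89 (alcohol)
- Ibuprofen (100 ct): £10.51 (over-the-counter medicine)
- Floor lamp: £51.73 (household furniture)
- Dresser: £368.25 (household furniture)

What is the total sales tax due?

£35.04

Bottle of gin (750 mL) £26.51: alcohol → 11.5% → £3.04865
Spiral notebook £2.31: all other goods → 10% → £0.231
Café latte £6.16: ready-to-eat food → 6% → £0.3696
Sushi platter £12.63: ready-to-eat food → 6% → £0.7578
Bottle of rosé £19.89: alcohol → 11.5% → £2.28735
Ibuprofen (100 ct) £10.51: over-the-counter medicine → 0% → £0.00
Floor lamp £51.73: household furniture → 6.75% → £3.491775
Dresser £368.25: household furniture → 6.75% → £24.856875
Unrounded tax sum = £35.04305 → £35.04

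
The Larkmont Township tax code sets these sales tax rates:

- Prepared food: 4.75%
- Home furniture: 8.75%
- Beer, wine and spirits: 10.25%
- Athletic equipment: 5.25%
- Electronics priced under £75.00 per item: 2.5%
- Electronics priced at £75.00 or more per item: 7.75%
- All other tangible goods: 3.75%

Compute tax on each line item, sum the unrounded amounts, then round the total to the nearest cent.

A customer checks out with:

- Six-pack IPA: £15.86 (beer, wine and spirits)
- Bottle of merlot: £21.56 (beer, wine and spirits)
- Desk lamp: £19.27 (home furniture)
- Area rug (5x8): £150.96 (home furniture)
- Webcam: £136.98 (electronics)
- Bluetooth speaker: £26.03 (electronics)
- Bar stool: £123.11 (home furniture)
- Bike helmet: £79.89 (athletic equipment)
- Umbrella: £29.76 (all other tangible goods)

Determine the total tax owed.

Six-pack IPA £15.86: beer, wine and spirits → 10.25% → £1.62565
Bottle of merlot £21.56: beer, wine and spirits → 10.25% → £2.2099
Desk lamp £19.27: home furniture → 8.75% → £1.686125
Area rug (5x8) £150.96: home furniture → 8.75% → £13.209
Webcam £136.98: electronics, £75.00 or more → 7.75% → £10.61595
Bluetooth speaker £26.03: electronics, under £75.00 → 2.5% → £0.65075
Bar stool £123.11: home furniture → 8.75% → £10.772125
Bike helmet £79.89: athletic equipment → 5.25% → £4.194225
Umbrella £29.76: all other tangible goods → 3.75% → £1.116
Unrounded tax sum = £46.079725 → £46.08

£46.08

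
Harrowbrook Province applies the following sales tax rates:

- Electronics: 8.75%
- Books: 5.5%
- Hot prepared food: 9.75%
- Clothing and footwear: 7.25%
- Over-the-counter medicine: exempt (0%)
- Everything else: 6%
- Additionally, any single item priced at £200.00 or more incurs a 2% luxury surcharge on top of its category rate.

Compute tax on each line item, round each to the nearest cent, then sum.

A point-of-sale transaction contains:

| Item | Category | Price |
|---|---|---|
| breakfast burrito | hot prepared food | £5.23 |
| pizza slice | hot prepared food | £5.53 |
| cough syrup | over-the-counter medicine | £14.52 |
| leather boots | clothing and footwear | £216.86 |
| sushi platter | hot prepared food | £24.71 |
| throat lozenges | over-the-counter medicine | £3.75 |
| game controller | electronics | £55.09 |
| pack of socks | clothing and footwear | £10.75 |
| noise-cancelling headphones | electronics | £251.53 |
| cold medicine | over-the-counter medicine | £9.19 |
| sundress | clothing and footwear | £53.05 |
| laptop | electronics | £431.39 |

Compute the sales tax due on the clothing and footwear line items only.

Leather boots £216.86: clothing and footwear → 7.25% + 2% surcharge = 9.25% → £20.06
Pack of socks £10.75: clothing and footwear → 7.25% → £0.78
Sundress £53.05: clothing and footwear → 7.25% → £3.85
Tax on clothing and footwear = £20.06 + £0.78 + £3.85 = £24.69

£24.69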